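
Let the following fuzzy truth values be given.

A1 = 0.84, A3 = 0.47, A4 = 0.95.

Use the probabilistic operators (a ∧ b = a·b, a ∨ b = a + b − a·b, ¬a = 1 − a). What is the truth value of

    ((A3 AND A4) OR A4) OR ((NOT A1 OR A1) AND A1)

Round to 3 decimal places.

0.992

A3 AND A4 = a·b on (0.4700, 0.9500) = 0.4465
(A3 AND A4) OR A4 = a + b − a·b on (0.4465, 0.9500) = 0.9723
NOT A1 = 1 − 0.8400 = 0.1600
NOT A1 OR A1 = a + b − a·b on (0.1600, 0.8400) = 0.8656
(NOT A1 OR A1) AND A1 = a·b on (0.8656, 0.8400) = 0.7271
((A3 AND A4) OR A4) OR ((NOT A1 OR A1) AND A1) = a + b − a·b on (0.9723, 0.7271) = 0.9924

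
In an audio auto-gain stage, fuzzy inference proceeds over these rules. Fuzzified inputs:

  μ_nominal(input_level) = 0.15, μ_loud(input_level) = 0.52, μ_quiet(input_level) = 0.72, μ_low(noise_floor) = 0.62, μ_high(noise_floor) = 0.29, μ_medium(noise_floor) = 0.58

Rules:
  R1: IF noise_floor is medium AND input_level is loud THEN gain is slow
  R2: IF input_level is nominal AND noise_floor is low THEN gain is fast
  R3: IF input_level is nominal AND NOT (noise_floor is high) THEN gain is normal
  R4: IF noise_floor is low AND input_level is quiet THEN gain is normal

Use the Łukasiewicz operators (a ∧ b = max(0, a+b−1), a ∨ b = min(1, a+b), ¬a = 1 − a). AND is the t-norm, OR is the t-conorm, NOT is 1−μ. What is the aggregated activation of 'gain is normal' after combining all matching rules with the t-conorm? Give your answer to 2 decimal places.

R1: medium=0.58, loud=0.52; AND[max(0, a+b−1)] → w = 0.10
R2: nominal=0.15, low=0.62; AND[max(0, a+b−1)] → w = 0.00
R3: nominal=0.15, ¬high=1−0.29=0.71; AND[max(0, a+b−1)] → w = 0.00
R4: low=0.62, quiet=0.72; AND[max(0, a+b−1)] → w = 0.34
Rules with consequent 'normal': {R3, R4} → strengths 0.00, 0.34
Aggregate via t-conorm [min(1, a+b)]: 0.34

0.34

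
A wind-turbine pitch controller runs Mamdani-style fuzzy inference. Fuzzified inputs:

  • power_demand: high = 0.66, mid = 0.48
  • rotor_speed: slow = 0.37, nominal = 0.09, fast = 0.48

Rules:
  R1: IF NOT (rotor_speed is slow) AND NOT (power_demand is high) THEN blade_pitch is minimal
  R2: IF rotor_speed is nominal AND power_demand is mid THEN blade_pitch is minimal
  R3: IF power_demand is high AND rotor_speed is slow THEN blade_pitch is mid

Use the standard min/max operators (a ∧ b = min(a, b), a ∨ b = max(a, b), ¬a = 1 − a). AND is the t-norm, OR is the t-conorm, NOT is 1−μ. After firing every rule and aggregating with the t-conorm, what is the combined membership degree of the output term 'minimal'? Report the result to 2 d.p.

0.34

R1: ¬slow=1−0.37=0.63, ¬high=1−0.66=0.34; AND[min(a, b)] → w = 0.34
R2: nominal=0.09, mid=0.48; AND[min(a, b)] → w = 0.09
R3: high=0.66, slow=0.37; AND[min(a, b)] → w = 0.37
Rules with consequent 'minimal': {R1, R2} → strengths 0.34, 0.09
Aggregate via t-conorm [max(a, b)]: 0.34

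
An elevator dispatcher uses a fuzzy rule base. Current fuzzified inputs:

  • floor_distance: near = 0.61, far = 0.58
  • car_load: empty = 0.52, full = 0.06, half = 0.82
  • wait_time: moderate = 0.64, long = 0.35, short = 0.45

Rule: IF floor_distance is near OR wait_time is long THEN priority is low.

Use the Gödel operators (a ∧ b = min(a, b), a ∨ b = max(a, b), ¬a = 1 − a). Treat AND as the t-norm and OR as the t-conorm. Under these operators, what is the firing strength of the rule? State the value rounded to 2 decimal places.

firing strength: near=0.61, long=0.35; OR[max(a, b)] → w = 0.61

0.61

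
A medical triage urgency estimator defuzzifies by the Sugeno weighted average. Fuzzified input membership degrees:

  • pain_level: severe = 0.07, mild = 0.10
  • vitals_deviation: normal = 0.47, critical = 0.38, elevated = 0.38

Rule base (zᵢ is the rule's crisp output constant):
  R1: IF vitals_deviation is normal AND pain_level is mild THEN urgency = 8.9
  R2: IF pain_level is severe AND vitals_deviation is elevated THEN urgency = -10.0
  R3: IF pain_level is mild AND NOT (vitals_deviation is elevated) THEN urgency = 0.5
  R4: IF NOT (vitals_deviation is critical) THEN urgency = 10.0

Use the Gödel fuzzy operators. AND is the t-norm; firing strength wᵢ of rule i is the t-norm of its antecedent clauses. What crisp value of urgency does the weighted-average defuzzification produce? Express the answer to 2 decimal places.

R1 (z=8.9): normal=0.47, mild=0.10; AND[min(a, b)] → w = 0.10
R2 (z=-10.0): severe=0.07, elevated=0.38; AND[min(a, b)] → w = 0.07
R3 (z=0.5): mild=0.10, ¬elevated=1−0.38=0.62; AND[min(a, b)] → w = 0.10
R4 (z=10.0): ¬critical=1−0.38=0.62 → w = 0.62
Weighted average = (0.10·8.9 + 0.07·-10.0 + 0.10·0.5 + 0.62·10.0) / (0.10 + 0.07 + 0.10 + 0.62)
  = 6.4400 / 0.8900 = 7.24

7.24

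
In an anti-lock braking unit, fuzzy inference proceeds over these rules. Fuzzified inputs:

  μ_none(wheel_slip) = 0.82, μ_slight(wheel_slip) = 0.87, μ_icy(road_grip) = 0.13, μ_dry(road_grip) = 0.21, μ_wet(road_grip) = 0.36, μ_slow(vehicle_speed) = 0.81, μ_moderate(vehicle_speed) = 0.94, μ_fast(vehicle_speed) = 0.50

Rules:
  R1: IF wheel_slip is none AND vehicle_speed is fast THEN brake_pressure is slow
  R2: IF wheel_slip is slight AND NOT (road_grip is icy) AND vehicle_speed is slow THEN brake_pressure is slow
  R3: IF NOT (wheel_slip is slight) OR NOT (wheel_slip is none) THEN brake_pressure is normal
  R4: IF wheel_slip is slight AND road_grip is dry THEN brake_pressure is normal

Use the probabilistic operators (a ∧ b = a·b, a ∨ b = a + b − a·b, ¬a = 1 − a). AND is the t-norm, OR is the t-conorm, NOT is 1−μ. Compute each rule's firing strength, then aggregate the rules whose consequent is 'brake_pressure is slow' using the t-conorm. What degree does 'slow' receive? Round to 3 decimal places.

0.772

R1: none=0.82, fast=0.50; AND[a·b] → w = 0.4100
R2: slight=0.87, ¬icy=1−0.13=0.87, slow=0.81; AND[a·b] → w = 0.6131
R3: ¬slight=1−0.87=0.13, ¬none=1−0.82=0.18; OR[a + b − a·b] → w = 0.2866
R4: slight=0.87, dry=0.21; AND[a·b] → w = 0.1827
Rules with consequent 'slow': {R1, R2} → strengths 0.4100, 0.6131
Aggregate via t-conorm [a + b − a·b]: 0.7717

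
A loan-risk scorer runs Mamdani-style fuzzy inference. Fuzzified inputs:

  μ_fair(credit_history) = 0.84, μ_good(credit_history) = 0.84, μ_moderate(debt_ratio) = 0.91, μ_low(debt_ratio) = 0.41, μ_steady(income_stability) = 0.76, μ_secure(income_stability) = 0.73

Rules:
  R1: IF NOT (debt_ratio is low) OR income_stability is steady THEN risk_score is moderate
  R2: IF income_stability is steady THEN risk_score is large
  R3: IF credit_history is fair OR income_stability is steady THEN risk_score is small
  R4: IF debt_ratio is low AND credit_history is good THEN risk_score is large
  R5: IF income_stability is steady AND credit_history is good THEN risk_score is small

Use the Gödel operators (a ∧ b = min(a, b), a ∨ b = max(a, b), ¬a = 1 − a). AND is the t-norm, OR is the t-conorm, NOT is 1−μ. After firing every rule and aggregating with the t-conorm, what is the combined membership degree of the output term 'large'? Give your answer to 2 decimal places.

R1: ¬low=1−0.41=0.59, steady=0.76; OR[max(a, b)] → w = 0.76
R2: steady=0.76 → w = 0.76
R3: fair=0.84, steady=0.76; OR[max(a, b)] → w = 0.84
R4: low=0.41, good=0.84; AND[min(a, b)] → w = 0.41
R5: steady=0.76, good=0.84; AND[min(a, b)] → w = 0.76
Rules with consequent 'large': {R2, R4} → strengths 0.76, 0.41
Aggregate via t-conorm [max(a, b)]: 0.76

0.76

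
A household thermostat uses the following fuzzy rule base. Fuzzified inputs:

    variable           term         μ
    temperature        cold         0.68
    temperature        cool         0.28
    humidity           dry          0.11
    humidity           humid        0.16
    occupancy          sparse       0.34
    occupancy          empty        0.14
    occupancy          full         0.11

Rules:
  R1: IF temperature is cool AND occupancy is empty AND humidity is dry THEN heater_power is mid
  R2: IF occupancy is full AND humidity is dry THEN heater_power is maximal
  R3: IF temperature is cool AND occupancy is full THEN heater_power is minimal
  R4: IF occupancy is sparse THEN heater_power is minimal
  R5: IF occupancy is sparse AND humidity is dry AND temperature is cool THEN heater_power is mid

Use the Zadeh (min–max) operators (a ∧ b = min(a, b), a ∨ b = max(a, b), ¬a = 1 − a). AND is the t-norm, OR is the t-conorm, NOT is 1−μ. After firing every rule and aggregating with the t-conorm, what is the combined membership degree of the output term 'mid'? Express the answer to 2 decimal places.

R1: cool=0.28, empty=0.14, dry=0.11; AND[min(a, b)] → w = 0.11
R2: full=0.11, dry=0.11; AND[min(a, b)] → w = 0.11
R3: cool=0.28, full=0.11; AND[min(a, b)] → w = 0.11
R4: sparse=0.34 → w = 0.34
R5: sparse=0.34, dry=0.11, cool=0.28; AND[min(a, b)] → w = 0.11
Rules with consequent 'mid': {R1, R5} → strengths 0.11, 0.11
Aggregate via t-conorm [max(a, b)]: 0.11

0.11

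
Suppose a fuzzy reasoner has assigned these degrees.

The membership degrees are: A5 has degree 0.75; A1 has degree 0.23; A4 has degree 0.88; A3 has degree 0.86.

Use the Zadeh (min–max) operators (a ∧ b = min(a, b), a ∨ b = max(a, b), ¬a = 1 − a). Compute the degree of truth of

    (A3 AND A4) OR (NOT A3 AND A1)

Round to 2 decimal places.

A3 AND A4 = min(a, b) on (0.86, 0.88) = 0.86
NOT A3 = 1 − 0.86 = 0.14
NOT A3 AND A1 = min(a, b) on (0.14, 0.23) = 0.14
(A3 AND A4) OR (NOT A3 AND A1) = max(a, b) on (0.86, 0.14) = 0.86

0.86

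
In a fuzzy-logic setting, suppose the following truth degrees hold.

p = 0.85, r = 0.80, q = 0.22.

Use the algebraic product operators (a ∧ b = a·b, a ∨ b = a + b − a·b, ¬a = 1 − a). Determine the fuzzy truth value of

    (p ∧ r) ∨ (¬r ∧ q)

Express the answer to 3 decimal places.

p ∧ r = a·b on (0.8500, 0.8000) = 0.6800
¬r = 1 − 0.8000 = 0.2000
¬r ∧ q = a·b on (0.2000, 0.2200) = 0.0440
(p ∧ r) ∨ (¬r ∧ q) = a + b − a·b on (0.6800, 0.0440) = 0.6941

0.694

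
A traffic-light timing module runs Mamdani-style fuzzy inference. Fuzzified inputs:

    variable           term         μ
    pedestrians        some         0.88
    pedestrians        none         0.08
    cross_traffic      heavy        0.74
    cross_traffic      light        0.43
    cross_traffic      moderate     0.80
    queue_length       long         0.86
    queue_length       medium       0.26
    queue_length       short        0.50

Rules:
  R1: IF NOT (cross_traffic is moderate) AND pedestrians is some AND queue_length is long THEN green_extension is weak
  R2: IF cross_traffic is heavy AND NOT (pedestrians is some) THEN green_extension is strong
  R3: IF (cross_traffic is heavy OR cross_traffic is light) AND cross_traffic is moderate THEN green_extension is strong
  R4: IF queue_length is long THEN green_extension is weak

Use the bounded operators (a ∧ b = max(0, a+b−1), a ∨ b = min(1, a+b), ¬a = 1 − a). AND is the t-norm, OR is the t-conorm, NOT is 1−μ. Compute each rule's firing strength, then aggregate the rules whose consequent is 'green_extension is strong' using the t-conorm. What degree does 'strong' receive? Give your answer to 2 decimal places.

0.80

R1: ¬moderate=1−0.80=0.20, some=0.88, long=0.86; AND[max(0, a+b−1)] → w = 0.00
R2: heavy=0.74, ¬some=1−0.88=0.12; AND[max(0, a+b−1)] → w = 0.00
R3: (heavy=0.74 OR light=0.43) = 1.00; AND[max(0, a+b−1)] with moderate=0.80 → w = 0.80
R4: long=0.86 → w = 0.86
Rules with consequent 'strong': {R2, R3} → strengths 0.00, 0.80
Aggregate via t-conorm [min(1, a+b)]: 0.80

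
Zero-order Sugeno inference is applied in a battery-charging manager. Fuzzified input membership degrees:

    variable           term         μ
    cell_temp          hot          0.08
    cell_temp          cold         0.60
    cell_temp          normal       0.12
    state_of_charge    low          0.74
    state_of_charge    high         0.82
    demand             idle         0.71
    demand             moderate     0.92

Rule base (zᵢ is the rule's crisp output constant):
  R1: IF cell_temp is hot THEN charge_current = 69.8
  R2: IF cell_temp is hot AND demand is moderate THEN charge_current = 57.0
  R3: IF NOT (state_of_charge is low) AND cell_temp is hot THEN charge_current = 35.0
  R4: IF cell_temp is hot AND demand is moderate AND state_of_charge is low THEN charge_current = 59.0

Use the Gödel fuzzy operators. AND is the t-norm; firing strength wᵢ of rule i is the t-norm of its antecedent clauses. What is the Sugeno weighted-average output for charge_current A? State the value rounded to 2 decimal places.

R1 (z=69.8): hot=0.08 → w = 0.08
R2 (z=57.0): hot=0.08, moderate=0.92; AND[min(a, b)] → w = 0.08
R3 (z=35.0): ¬low=1−0.74=0.26, hot=0.08; AND[min(a, b)] → w = 0.08
R4 (z=59.0): hot=0.08, moderate=0.92, low=0.74; AND[min(a, b)] → w = 0.08
Weighted average = (0.08·69.8 + 0.08·57.0 + 0.08·35.0 + 0.08·59.0) / (0.08 + 0.08 + 0.08 + 0.08)
  = 17.6640 / 0.3200 = 55.20

55.20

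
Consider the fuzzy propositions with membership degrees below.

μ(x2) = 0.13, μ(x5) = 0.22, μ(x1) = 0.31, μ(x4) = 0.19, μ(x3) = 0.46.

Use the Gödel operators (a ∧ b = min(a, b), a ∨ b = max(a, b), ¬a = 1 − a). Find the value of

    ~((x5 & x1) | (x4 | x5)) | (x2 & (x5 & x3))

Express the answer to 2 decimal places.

0.78

x5 & x1 = min(a, b) on (0.22, 0.31) = 0.22
x4 | x5 = max(a, b) on (0.19, 0.22) = 0.22
(x5 & x1) | (x4 | x5) = max(a, b) on (0.22, 0.22) = 0.22
~((x5 & x1) | (x4 | x5)) = 1 − 0.22 = 0.78
x5 & x3 = min(a, b) on (0.22, 0.46) = 0.22
x2 & (x5 & x3) = min(a, b) on (0.13, 0.22) = 0.13
~((x5 & x1) | (x4 | x5)) | (x2 & (x5 & x3)) = max(a, b) on (0.78, 0.13) = 0.78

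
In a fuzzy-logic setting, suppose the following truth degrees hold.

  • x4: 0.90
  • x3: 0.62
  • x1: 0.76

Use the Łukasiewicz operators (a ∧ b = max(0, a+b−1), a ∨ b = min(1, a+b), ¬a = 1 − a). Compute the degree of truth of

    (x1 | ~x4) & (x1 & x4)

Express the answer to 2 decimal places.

0.52

~x4 = 1 − 0.90 = 0.10
x1 | ~x4 = min(1, a+b) on (0.76, 0.10) = 0.86
x1 & x4 = max(0, a+b−1) on (0.76, 0.90) = 0.66
(x1 | ~x4) & (x1 & x4) = max(0, a+b−1) on (0.86, 0.66) = 0.52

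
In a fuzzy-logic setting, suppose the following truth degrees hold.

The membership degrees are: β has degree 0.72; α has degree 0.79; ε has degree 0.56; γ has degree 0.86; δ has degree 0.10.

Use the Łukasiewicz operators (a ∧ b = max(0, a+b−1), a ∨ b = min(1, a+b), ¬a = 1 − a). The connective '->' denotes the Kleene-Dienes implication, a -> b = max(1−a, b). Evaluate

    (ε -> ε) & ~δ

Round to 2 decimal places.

ε -> ε  [Kleene-Dienes: max(1−a, b)] with a=0.56, b=0.56 → 0.56
~δ = 1 − 0.10 = 0.90
(ε -> ε) & ~δ = max(0, a+b−1) on (0.56, 0.90) = 0.46

0.46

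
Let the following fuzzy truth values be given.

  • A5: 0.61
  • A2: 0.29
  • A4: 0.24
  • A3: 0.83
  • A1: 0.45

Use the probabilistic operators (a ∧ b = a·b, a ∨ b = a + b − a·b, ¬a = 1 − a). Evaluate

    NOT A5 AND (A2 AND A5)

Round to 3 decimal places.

0.069

NOT A5 = 1 − 0.6100 = 0.3900
A2 AND A5 = a·b on (0.2900, 0.6100) = 0.1769
NOT A5 AND (A2 AND A5) = a·b on (0.3900, 0.1769) = 0.0690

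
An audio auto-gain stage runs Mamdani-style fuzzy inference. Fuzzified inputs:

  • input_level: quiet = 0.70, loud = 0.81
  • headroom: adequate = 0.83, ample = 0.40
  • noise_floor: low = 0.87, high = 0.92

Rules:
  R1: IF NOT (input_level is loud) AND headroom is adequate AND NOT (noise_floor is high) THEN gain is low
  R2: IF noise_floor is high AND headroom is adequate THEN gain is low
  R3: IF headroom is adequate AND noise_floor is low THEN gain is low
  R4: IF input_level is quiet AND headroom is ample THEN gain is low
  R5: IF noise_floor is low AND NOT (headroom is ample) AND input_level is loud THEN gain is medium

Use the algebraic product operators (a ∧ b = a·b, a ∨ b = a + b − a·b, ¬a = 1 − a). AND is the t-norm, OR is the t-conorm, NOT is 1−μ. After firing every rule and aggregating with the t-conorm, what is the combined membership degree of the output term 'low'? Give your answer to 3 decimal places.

0.953

R1: ¬loud=1−0.81=0.19, adequate=0.83, ¬high=1−0.92=0.08; AND[a·b] → w = 0.0126
R2: high=0.92, adequate=0.83; AND[a·b] → w = 0.7636
R3: adequate=0.83, low=0.87; AND[a·b] → w = 0.7221
R4: quiet=0.70, ample=0.40; AND[a·b] → w = 0.2800
R5: low=0.87, ¬ample=1−0.40=0.60, loud=0.81; AND[a·b] → w = 0.4228
Rules with consequent 'low': {R1, R2, R3, R4} → strengths 0.0126, 0.7636, 0.7221, 0.2800
Aggregate via t-conorm [a + b − a·b]: 0.9533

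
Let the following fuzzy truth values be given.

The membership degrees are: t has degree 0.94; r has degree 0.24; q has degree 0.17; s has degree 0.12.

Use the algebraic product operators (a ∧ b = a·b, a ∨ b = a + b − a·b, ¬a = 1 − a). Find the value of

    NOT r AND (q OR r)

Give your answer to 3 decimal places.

NOT r = 1 − 0.2400 = 0.7600
q OR r = a + b − a·b on (0.1700, 0.2400) = 0.3692
NOT r AND (q OR r) = a·b on (0.7600, 0.3692) = 0.2806

0.281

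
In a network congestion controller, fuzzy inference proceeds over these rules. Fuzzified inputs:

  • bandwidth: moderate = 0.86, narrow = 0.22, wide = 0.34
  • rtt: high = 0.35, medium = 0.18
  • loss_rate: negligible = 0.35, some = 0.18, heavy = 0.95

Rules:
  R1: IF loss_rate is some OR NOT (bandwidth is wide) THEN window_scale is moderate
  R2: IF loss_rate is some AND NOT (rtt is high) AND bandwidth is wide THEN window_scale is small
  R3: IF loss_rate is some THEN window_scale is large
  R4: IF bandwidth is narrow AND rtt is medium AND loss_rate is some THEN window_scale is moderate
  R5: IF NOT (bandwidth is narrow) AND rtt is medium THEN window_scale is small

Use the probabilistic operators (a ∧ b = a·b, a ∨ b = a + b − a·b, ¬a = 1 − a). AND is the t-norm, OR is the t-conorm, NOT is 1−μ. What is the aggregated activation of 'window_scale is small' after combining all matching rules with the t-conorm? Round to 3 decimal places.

R1: some=0.18, ¬wide=1−0.34=0.66; OR[a + b − a·b] → w = 0.7212
R2: some=0.18, ¬high=1−0.35=0.65, wide=0.34; AND[a·b] → w = 0.0398
R3: some=0.18 → w = 0.1800
R4: narrow=0.22, medium=0.18, some=0.18; AND[a·b] → w = 0.0071
R5: ¬narrow=1−0.22=0.78, medium=0.18; AND[a·b] → w = 0.1404
Rules with consequent 'small': {R2, R5} → strengths 0.0398, 0.1404
Aggregate via t-conorm [a + b − a·b]: 0.1746

0.175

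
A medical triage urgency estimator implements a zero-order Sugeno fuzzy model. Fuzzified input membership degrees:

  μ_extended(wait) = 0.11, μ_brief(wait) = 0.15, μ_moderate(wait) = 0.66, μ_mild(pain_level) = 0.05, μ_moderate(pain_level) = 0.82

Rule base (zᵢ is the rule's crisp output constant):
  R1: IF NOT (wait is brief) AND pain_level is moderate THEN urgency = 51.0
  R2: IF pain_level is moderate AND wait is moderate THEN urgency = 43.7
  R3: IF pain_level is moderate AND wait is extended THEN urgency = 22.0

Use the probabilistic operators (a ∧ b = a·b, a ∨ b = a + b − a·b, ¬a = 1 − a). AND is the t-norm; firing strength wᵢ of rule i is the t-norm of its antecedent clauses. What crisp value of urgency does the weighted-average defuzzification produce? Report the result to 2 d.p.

R1 (z=51.0): ¬brief=1−0.15=0.85, moderate=0.82; AND[a·b] → w = 0.6970
R2 (z=43.7): moderate=0.82, moderate=0.66; AND[a·b] → w = 0.5412
R3 (z=22.0): moderate=0.82, extended=0.11; AND[a·b] → w = 0.0902
Weighted average = (0.6970·51.0 + 0.5412·43.7 + 0.0902·22.0) / (0.6970 + 0.5412 + 0.0902)
  = 61.1818 / 1.3284 = 46.06

46.06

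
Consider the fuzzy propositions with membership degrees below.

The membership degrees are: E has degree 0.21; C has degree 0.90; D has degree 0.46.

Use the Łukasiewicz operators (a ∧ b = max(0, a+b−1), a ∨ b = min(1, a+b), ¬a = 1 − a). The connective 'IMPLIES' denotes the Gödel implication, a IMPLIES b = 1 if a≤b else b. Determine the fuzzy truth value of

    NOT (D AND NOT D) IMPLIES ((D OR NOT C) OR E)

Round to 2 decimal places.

0.77

NOT D = 1 − 0.46 = 0.54
D AND NOT D = max(0, a+b−1) on (0.46, 0.54) = 0.00
NOT (D AND NOT D) = 1 − 0.00 = 1.00
NOT C = 1 − 0.90 = 0.10
D OR NOT C = min(1, a+b) on (0.46, 0.10) = 0.56
(D OR NOT C) OR E = min(1, a+b) on (0.56, 0.21) = 0.77
NOT (D AND NOT D) IMPLIES ((D OR NOT C) OR E)  [Gödel: 1 if a≤b else b] with a=1.00, b=0.77 → 0.77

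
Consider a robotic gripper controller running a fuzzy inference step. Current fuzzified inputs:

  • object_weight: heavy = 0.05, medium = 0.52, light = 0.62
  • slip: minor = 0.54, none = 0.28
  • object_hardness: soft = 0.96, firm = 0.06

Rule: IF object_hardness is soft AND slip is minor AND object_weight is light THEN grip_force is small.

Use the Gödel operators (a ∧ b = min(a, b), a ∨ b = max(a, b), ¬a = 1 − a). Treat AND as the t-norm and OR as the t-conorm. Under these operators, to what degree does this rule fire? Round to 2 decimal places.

firing strength: soft=0.96, minor=0.54, light=0.62; AND[min(a, b)] → w = 0.54

0.54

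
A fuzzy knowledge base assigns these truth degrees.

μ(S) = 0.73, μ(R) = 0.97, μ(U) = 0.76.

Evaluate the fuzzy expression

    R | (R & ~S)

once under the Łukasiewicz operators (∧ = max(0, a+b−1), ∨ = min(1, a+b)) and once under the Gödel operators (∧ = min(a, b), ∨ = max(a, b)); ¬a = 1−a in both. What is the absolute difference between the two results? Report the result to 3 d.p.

Under Łukasiewicz:
  ~S = 1 − 0.73 = 0.27
  R & ~S = max(0, a+b−1) on (0.97, 0.27) = 0.24
  R | (R & ~S) = min(1, a+b) on (0.97, 0.24) = 1.00
  → value = 1.0000
Under Gödel:
  ~S = 1 − 0.73 = 0.27
  R & ~S = min(a, b) on (0.97, 0.27) = 0.27
  R | (R & ~S) = max(a, b) on (0.97, 0.27) = 0.97
  → value = 0.9700
|1.0000 − 0.9700| = 0.030

0.030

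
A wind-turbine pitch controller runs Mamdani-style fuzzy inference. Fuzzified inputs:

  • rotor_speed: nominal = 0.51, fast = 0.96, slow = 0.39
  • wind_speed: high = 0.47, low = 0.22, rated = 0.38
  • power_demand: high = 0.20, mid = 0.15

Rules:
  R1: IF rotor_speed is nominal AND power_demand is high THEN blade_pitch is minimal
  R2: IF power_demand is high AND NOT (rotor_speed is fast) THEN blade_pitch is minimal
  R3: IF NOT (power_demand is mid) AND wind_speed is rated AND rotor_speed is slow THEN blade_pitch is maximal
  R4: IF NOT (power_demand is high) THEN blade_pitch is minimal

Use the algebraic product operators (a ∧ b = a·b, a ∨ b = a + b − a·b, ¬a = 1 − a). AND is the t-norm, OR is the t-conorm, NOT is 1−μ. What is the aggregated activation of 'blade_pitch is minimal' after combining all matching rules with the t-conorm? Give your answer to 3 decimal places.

R1: nominal=0.51, high=0.20; AND[a·b] → w = 0.1020
R2: high=0.20, ¬fast=1−0.96=0.04; AND[a·b] → w = 0.0080
R3: ¬mid=1−0.15=0.85, rated=0.38, slow=0.39; AND[a·b] → w = 0.1260
R4: ¬high=1−0.20=0.80 → w = 0.8000
Rules with consequent 'minimal': {R1, R2, R4} → strengths 0.1020, 0.0080, 0.8000
Aggregate via t-conorm [a + b − a·b]: 0.8218

0.822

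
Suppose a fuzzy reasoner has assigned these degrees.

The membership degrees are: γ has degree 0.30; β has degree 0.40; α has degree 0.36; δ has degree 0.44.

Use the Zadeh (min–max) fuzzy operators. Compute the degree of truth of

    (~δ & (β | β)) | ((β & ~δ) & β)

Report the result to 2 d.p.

0.40

~δ = 1 − 0.44 = 0.56
β | β = max(a, b) on (0.40, 0.40) = 0.40
~δ & (β | β) = min(a, b) on (0.56, 0.40) = 0.40
~δ = 1 − 0.44 = 0.56
β & ~δ = min(a, b) on (0.40, 0.56) = 0.40
(β & ~δ) & β = min(a, b) on (0.40, 0.40) = 0.40
(~δ & (β | β)) | ((β & ~δ) & β) = max(a, b) on (0.40, 0.40) = 0.40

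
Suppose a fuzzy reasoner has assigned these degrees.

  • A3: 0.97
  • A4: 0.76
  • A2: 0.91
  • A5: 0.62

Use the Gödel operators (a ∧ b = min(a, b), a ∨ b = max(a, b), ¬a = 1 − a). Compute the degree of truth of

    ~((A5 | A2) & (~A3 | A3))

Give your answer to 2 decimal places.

0.09

A5 | A2 = max(a, b) on (0.62, 0.91) = 0.91
~A3 = 1 − 0.97 = 0.03
~A3 | A3 = max(a, b) on (0.03, 0.97) = 0.97
(A5 | A2) & (~A3 | A3) = min(a, b) on (0.91, 0.97) = 0.91
~((A5 | A2) & (~A3 | A3)) = 1 − 0.91 = 0.09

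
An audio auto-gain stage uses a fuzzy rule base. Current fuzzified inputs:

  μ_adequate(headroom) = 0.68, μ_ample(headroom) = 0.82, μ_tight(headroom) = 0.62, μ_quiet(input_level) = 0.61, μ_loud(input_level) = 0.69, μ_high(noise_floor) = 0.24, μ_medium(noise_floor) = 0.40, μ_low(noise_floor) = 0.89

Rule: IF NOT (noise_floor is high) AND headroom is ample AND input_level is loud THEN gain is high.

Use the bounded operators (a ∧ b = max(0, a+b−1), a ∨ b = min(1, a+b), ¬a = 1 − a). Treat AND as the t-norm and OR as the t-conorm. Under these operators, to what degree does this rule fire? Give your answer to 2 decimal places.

firing strength: ¬high=1−0.24=0.76, ample=0.82, loud=0.69; AND[max(0, a+b−1)] → w = 0.27

0.27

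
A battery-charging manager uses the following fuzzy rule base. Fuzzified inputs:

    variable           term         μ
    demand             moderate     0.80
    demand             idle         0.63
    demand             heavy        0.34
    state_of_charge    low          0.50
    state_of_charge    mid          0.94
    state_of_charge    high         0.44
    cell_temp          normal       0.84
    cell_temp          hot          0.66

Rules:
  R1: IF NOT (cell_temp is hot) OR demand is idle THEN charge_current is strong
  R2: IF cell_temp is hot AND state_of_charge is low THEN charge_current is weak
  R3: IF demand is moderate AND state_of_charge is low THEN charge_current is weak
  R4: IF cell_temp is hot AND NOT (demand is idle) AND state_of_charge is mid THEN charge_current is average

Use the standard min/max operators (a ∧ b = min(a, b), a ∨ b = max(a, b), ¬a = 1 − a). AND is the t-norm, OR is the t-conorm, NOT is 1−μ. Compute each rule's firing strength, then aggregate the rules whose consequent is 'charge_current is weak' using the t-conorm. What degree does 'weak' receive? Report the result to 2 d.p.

0.50

R1: ¬hot=1−0.66=0.34, idle=0.63; OR[max(a, b)] → w = 0.63
R2: hot=0.66, low=0.50; AND[min(a, b)] → w = 0.50
R3: moderate=0.80, low=0.50; AND[min(a, b)] → w = 0.50
R4: hot=0.66, ¬idle=1−0.63=0.37, mid=0.94; AND[min(a, b)] → w = 0.37
Rules with consequent 'weak': {R2, R3} → strengths 0.50, 0.50
Aggregate via t-conorm [max(a, b)]: 0.50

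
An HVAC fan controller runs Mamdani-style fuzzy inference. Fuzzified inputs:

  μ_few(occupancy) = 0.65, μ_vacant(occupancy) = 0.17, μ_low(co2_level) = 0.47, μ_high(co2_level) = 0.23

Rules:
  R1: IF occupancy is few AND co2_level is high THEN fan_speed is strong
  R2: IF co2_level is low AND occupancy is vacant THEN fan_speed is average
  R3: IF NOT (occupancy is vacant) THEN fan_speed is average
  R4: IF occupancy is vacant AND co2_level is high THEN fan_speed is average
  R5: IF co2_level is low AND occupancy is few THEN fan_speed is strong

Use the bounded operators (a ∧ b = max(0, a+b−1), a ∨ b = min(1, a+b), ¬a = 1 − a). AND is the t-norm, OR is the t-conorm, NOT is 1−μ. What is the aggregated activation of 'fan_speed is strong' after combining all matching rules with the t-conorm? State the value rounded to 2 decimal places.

R1: few=0.65, high=0.23; AND[max(0, a+b−1)] → w = 0.00
R2: low=0.47, vacant=0.17; AND[max(0, a+b−1)] → w = 0.00
R3: ¬vacant=1−0.17=0.83 → w = 0.83
R4: vacant=0.17, high=0.23; AND[max(0, a+b−1)] → w = 0.00
R5: low=0.47, few=0.65; AND[max(0, a+b−1)] → w = 0.12
Rules with consequent 'strong': {R1, R5} → strengths 0.00, 0.12
Aggregate via t-conorm [min(1, a+b)]: 0.12

0.12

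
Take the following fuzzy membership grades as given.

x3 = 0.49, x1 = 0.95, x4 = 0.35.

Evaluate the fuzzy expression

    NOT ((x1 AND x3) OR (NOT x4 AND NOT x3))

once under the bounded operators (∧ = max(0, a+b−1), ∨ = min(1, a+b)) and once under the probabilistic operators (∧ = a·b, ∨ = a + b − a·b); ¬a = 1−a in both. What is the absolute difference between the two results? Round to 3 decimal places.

Under bounded:
  x1 AND x3 = max(0, a+b−1) on (0.95, 0.49) = 0.44
  NOT x4 = 1 − 0.35 = 0.65
  NOT x3 = 1 − 0.49 = 0.51
  NOT x4 AND NOT x3 = max(0, a+b−1) on (0.65, 0.51) = 0.16
  (x1 AND x3) OR (NOT x4 AND NOT x3) = min(1, a+b) on (0.44, 0.16) = 0.60
  NOT ((x1 AND x3) OR (NOT x4 AND NOT x3)) = 1 − 0.60 = 0.40
  → value = 0.4000
Under probabilistic:
  x1 AND x3 = a·b on (0.9500, 0.4900) = 0.4655
  NOT x4 = 1 − 0.3500 = 0.6500
  NOT x3 = 1 − 0.4900 = 0.5100
  NOT x4 AND NOT x3 = a·b on (0.6500, 0.5100) = 0.3315
  (x1 AND x3) OR (NOT x4 AND NOT x3) = a + b − a·b on (0.4655, 0.3315) = 0.6427
  NOT ((x1 AND x3) OR (NOT x4 AND NOT x3)) = 1 − 0.6427 = 0.3573
  → value = 0.3573
|0.4000 − 0.3573| = 0.043

0.043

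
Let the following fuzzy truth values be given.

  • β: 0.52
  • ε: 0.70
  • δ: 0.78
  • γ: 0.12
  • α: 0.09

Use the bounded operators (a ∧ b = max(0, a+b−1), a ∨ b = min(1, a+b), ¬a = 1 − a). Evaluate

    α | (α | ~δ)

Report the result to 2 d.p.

0.40

~δ = 1 − 0.78 = 0.22
α | ~δ = min(1, a+b) on (0.09, 0.22) = 0.31
α | (α | ~δ) = min(1, a+b) on (0.09, 0.31) = 0.40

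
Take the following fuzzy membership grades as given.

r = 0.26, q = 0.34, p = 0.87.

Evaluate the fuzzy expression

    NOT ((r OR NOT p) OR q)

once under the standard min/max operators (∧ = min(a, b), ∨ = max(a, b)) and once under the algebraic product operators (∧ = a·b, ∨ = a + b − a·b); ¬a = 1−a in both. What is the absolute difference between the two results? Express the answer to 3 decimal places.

0.235

Under standard min/max:
  NOT p = 1 − 0.87 = 0.13
  r OR NOT p = max(a, b) on (0.26, 0.13) = 0.26
  (r OR NOT p) OR q = max(a, b) on (0.26, 0.34) = 0.34
  NOT ((r OR NOT p) OR q) = 1 − 0.34 = 0.66
  → value = 0.6600
Under algebraic product:
  NOT p = 1 − 0.8700 = 0.1300
  r OR NOT p = a + b − a·b on (0.2600, 0.1300) = 0.3562
  (r OR NOT p) OR q = a + b − a·b on (0.3562, 0.3400) = 0.5751
  NOT ((r OR NOT p) OR q) = 1 − 0.5751 = 0.4249
  → value = 0.4249
|0.6600 − 0.4249| = 0.235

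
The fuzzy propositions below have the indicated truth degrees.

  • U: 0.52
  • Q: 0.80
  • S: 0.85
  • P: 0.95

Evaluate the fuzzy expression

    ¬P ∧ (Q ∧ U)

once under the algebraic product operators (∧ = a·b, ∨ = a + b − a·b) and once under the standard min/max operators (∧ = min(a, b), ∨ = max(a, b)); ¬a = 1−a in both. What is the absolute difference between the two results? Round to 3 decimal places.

0.029

Under algebraic product:
  ¬P = 1 − 0.9500 = 0.0500
  Q ∧ U = a·b on (0.8000, 0.5200) = 0.4160
  ¬P ∧ (Q ∧ U) = a·b on (0.0500, 0.4160) = 0.0208
  → value = 0.0208
Under standard min/max:
  ¬P = 1 − 0.95 = 0.05
  Q ∧ U = min(a, b) on (0.80, 0.52) = 0.52
  ¬P ∧ (Q ∧ U) = min(a, b) on (0.05, 0.52) = 0.05
  → value = 0.0500
|0.0208 − 0.0500| = 0.029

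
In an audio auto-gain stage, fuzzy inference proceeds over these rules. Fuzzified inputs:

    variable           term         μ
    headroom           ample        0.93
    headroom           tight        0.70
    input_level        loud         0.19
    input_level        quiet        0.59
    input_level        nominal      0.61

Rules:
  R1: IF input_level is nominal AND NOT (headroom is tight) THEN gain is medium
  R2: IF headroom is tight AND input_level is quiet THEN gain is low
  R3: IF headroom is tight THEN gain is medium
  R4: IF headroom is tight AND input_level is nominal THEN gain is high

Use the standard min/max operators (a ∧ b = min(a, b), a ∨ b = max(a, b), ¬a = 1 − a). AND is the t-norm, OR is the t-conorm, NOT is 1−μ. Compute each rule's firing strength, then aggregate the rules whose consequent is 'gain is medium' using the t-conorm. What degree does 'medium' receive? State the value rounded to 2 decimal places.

0.70

R1: nominal=0.61, ¬tight=1−0.70=0.30; AND[min(a, b)] → w = 0.30
R2: tight=0.70, quiet=0.59; AND[min(a, b)] → w = 0.59
R3: tight=0.70 → w = 0.70
R4: tight=0.70, nominal=0.61; AND[min(a, b)] → w = 0.61
Rules with consequent 'medium': {R1, R3} → strengths 0.30, 0.70
Aggregate via t-conorm [max(a, b)]: 0.70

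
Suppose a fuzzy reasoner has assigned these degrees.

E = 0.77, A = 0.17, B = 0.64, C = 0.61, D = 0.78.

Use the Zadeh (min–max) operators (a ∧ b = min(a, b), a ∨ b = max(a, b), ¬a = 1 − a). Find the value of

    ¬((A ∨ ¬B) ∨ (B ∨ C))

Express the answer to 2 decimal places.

0.36

¬B = 1 − 0.64 = 0.36
A ∨ ¬B = max(a, b) on (0.17, 0.36) = 0.36
B ∨ C = max(a, b) on (0.64, 0.61) = 0.64
(A ∨ ¬B) ∨ (B ∨ C) = max(a, b) on (0.36, 0.64) = 0.64
¬((A ∨ ¬B) ∨ (B ∨ C)) = 1 − 0.64 = 0.36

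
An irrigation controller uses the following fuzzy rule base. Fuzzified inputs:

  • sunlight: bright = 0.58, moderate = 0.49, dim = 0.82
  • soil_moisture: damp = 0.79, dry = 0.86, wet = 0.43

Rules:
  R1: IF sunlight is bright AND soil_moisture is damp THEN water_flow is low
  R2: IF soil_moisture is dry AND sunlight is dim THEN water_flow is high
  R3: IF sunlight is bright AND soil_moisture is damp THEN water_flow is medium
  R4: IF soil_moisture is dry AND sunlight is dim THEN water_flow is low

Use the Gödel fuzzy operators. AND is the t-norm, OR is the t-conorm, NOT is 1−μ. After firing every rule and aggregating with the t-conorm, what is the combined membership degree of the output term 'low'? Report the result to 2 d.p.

0.82

R1: bright=0.58, damp=0.79; AND[min(a, b)] → w = 0.58
R2: dry=0.86, dim=0.82; AND[min(a, b)] → w = 0.82
R3: bright=0.58, damp=0.79; AND[min(a, b)] → w = 0.58
R4: dry=0.86, dim=0.82; AND[min(a, b)] → w = 0.82
Rules with consequent 'low': {R1, R4} → strengths 0.58, 0.82
Aggregate via t-conorm [max(a, b)]: 0.82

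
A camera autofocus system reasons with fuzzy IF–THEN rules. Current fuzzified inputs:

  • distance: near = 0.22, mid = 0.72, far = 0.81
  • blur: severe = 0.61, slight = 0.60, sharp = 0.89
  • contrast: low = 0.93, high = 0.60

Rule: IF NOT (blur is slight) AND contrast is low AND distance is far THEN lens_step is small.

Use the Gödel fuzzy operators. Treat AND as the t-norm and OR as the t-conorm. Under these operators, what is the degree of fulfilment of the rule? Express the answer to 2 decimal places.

0.40

firing strength: ¬slight=1−0.60=0.40, low=0.93, far=0.81; AND[min(a, b)] → w = 0.40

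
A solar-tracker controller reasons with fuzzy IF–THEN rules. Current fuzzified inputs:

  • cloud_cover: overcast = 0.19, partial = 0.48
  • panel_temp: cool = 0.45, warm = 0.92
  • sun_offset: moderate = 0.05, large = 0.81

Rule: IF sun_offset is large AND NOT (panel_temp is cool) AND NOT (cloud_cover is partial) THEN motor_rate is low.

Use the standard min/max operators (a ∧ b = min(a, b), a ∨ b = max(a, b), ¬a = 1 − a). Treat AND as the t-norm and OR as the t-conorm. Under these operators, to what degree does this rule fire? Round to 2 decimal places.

0.52

firing strength: large=0.81, ¬cool=1−0.45=0.55, ¬partial=1−0.48=0.52; AND[min(a, b)] → w = 0.52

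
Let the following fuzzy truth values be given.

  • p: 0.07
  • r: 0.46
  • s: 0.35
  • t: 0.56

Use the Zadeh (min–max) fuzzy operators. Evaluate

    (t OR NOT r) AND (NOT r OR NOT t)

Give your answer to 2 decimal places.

0.54

NOT r = 1 − 0.46 = 0.54
t OR NOT r = max(a, b) on (0.56, 0.54) = 0.56
NOT r = 1 − 0.46 = 0.54
NOT t = 1 − 0.56 = 0.44
NOT r OR NOT t = max(a, b) on (0.54, 0.44) = 0.54
(t OR NOT r) AND (NOT r OR NOT t) = min(a, b) on (0.56, 0.54) = 0.54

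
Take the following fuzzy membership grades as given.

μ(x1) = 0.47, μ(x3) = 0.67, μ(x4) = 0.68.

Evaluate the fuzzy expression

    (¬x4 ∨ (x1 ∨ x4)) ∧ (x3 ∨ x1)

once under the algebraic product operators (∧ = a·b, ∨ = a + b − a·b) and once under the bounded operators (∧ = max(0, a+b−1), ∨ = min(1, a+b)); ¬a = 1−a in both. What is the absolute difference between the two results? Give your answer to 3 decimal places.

Under algebraic product:
  ¬x4 = 1 − 0.6800 = 0.3200
  x1 ∨ x4 = a + b − a·b on (0.4700, 0.6800) = 0.8304
  ¬x4 ∨ (x1 ∨ x4) = a + b − a·b on (0.3200, 0.8304) = 0.8847
  x3 ∨ x1 = a + b − a·b on (0.6700, 0.4700) = 0.8251
  (¬x4 ∨ (x1 ∨ x4)) ∧ (x3 ∨ x1) = a·b on (0.8847, 0.8251) = 0.7299
  → value = 0.7299
Under bounded:
  ¬x4 = 1 − 0.68 = 0.32
  x1 ∨ x4 = min(1, a+b) on (0.47, 0.68) = 1.00
  ¬x4 ∨ (x1 ∨ x4) = min(1, a+b) on (0.32, 1.00) = 1.00
  x3 ∨ x1 = min(1, a+b) on (0.67, 0.47) = 1.00
  (¬x4 ∨ (x1 ∨ x4)) ∧ (x3 ∨ x1) = max(0, a+b−1) on (1.00, 1.00) = 1.00
  → value = 1.0000
|0.7299 − 1.0000| = 0.270

0.270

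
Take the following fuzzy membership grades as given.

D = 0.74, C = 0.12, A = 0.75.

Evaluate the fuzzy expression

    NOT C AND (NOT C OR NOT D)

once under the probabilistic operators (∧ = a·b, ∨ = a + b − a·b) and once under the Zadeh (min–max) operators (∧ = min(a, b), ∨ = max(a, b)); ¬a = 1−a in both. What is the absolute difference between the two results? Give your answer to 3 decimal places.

0.078

Under probabilistic:
  NOT C = 1 − 0.1200 = 0.8800
  NOT C = 1 − 0.1200 = 0.8800
  NOT D = 1 − 0.7400 = 0.2600
  NOT C OR NOT D = a + b − a·b on (0.8800, 0.2600) = 0.9112
  NOT C AND (NOT C OR NOT D) = a·b on (0.8800, 0.9112) = 0.8019
  → value = 0.8019
Under Zadeh (min–max):
  NOT C = 1 − 0.12 = 0.88
  NOT C = 1 − 0.12 = 0.88
  NOT D = 1 − 0.74 = 0.26
  NOT C OR NOT D = max(a, b) on (0.88, 0.26) = 0.88
  NOT C AND (NOT C OR NOT D) = min(a, b) on (0.88, 0.88) = 0.88
  → value = 0.8800
|0.8019 − 0.8800| = 0.078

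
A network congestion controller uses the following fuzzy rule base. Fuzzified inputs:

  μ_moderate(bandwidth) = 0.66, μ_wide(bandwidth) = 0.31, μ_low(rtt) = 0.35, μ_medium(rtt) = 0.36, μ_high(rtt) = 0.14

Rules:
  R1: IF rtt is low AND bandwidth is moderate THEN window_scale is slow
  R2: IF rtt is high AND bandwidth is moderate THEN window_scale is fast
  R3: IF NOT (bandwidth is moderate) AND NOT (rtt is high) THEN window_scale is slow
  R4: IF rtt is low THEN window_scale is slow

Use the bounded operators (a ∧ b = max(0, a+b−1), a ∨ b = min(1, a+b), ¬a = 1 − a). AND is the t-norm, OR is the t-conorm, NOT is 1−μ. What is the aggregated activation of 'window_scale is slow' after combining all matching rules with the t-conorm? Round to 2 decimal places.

R1: low=0.35, moderate=0.66; AND[max(0, a+b−1)] → w = 0.01
R2: high=0.14, moderate=0.66; AND[max(0, a+b−1)] → w = 0.00
R3: ¬moderate=1−0.66=0.34, ¬high=1−0.14=0.86; AND[max(0, a+b−1)] → w = 0.20
R4: low=0.35 → w = 0.35
Rules with consequent 'slow': {R1, R3, R4} → strengths 0.01, 0.20, 0.35
Aggregate via t-conorm [min(1, a+b)]: 0.56

0.56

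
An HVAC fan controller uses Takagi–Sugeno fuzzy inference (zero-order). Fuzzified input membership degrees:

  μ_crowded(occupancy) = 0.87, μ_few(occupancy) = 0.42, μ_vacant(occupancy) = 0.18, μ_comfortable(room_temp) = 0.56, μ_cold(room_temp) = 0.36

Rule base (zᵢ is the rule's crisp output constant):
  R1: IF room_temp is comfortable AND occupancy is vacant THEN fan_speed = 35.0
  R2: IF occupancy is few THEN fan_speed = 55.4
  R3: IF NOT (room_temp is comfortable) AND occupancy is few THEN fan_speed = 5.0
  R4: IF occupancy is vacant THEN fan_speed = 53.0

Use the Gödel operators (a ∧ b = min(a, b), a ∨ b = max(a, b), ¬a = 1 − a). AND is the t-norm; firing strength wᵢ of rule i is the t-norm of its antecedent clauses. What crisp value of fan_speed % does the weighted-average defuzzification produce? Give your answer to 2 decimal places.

34.34

R1 (z=35.0): comfortable=0.56, vacant=0.18; AND[min(a, b)] → w = 0.18
R2 (z=55.4): few=0.42 → w = 0.42
R3 (z=5.0): ¬comfortable=1−0.56=0.44, few=0.42; AND[min(a, b)] → w = 0.42
R4 (z=53.0): vacant=0.18 → w = 0.18
Weighted average = (0.18·35.0 + 0.42·55.4 + 0.42·5.0 + 0.18·53.0) / (0.18 + 0.42 + 0.42 + 0.18)
  = 41.2080 / 1.2000 = 34.34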